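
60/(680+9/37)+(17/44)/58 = 6093313/64231288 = 0.09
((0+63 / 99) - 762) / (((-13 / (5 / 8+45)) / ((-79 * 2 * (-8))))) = 482986250 / 143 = 3377526.22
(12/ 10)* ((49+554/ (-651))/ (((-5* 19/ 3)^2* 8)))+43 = 336905521/ 7833700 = 43.01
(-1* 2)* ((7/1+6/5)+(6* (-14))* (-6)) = -5122/5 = -1024.40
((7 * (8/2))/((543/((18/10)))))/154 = 0.00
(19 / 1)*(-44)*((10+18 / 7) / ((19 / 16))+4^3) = -436480 / 7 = -62354.29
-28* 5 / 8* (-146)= 2555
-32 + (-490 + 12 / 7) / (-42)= -2995 / 147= -20.37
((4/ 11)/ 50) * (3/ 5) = 6/ 1375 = 0.00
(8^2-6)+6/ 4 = 119/ 2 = 59.50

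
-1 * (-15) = 15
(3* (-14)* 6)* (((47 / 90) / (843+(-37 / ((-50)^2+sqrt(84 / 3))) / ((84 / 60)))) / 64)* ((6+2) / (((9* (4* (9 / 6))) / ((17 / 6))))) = -90244577660692 / 88140078253762785+1448587* sqrt(7) / 141024125206020456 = -0.00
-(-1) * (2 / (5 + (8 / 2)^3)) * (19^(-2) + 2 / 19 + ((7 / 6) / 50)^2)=3527689 / 1120905000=0.00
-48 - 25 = -73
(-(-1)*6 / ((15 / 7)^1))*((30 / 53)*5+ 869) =646898 / 265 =2441.12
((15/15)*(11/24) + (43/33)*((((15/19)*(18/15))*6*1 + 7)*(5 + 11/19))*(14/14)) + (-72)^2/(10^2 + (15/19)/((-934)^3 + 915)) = 144.51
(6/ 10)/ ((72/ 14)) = 7/ 60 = 0.12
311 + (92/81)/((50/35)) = 126277/405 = 311.80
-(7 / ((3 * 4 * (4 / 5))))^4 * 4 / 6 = -1500625 / 7962624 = -0.19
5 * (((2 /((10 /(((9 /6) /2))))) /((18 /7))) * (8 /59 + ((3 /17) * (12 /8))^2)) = 98189 /1636896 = 0.06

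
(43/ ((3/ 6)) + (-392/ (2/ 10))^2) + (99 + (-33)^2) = 3842874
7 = 7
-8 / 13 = -0.62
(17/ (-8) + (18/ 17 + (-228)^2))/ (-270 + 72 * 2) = -7069679/ 17136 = -412.56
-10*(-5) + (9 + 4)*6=128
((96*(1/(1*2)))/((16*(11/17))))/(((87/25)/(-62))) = -82.60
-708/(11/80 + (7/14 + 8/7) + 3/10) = -79296/233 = -340.33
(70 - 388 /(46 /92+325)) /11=44794 /7161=6.26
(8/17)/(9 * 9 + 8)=0.01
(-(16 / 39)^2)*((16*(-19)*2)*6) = 311296 / 507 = 614.00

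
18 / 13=1.38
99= 99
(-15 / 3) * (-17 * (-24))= -2040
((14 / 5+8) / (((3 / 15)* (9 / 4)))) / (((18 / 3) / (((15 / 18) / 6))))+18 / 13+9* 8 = 73.94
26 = 26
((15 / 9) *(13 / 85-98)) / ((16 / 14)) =-58219 / 408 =-142.69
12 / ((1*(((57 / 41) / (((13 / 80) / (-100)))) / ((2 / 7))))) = -533 / 133000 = -0.00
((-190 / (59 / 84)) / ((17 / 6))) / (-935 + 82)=95760 / 855559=0.11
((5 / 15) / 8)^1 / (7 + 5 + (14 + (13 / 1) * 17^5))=0.00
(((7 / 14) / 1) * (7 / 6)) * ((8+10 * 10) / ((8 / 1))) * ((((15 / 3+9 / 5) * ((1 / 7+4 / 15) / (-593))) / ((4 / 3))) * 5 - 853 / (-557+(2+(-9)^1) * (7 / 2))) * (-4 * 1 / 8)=-629693163 / 110345440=-5.71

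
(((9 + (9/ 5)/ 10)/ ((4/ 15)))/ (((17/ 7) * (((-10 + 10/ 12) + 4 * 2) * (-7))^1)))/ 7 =243/ 980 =0.25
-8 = -8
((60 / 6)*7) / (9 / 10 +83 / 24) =8400 / 523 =16.06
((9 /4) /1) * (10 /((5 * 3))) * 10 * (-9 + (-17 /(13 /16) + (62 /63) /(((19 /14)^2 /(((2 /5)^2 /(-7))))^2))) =-448.84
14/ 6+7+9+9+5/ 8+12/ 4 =743/ 24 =30.96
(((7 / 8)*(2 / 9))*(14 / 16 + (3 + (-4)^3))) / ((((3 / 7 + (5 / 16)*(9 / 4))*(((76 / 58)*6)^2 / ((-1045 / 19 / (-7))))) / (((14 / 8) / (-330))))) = 1524733 / 218956608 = 0.01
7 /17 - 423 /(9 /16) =-12777 /17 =-751.59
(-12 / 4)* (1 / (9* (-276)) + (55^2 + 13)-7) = -7529003 / 828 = -9093.00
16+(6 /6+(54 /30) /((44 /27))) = 3983 /220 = 18.10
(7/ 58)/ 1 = 7/ 58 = 0.12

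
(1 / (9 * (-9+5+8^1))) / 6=1 / 216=0.00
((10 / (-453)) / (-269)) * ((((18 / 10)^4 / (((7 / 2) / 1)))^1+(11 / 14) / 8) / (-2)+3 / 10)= -174827 / 1705998000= -0.00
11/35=0.31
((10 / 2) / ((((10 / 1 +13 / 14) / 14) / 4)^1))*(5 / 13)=19600 / 1989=9.85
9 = 9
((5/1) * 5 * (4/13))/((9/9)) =7.69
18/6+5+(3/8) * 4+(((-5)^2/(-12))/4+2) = 527/48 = 10.98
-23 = -23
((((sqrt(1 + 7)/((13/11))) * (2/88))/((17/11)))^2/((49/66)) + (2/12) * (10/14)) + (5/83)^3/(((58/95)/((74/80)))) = 230573437046137/1904820865920336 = 0.12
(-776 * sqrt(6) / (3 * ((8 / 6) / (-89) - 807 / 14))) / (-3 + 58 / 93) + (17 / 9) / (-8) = -89921328 * sqrt(6) / 47631025 - 17 / 72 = -4.86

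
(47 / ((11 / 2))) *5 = 470 / 11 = 42.73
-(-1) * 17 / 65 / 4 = 0.07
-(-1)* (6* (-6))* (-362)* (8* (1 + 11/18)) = 167968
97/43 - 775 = -33228/43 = -772.74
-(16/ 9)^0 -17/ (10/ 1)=-27/ 10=-2.70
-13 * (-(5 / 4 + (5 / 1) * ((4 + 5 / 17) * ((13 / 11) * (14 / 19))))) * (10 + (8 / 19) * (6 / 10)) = 358948707 / 135014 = 2658.60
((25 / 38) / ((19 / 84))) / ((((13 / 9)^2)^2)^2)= 45199057050 / 294478790281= 0.15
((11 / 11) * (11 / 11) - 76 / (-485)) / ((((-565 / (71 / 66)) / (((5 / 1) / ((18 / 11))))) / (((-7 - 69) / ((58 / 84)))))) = 3531682 / 4768035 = 0.74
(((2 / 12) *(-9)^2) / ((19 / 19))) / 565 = 0.02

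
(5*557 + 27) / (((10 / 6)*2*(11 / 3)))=230.07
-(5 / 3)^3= -125 / 27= -4.63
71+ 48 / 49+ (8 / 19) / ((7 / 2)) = 67125 / 931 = 72.10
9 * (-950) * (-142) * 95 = 115339500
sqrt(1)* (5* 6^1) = 30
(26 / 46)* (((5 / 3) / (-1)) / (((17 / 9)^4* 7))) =-142155 / 13446881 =-0.01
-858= -858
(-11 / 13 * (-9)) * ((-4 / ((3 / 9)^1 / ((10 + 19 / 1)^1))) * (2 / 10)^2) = -34452 / 325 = -106.01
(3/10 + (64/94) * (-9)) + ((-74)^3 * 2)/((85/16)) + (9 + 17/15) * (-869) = -3867957689/23970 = -161366.61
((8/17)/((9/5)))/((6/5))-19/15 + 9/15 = -206/459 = -0.45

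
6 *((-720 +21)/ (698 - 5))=-466/ 77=-6.05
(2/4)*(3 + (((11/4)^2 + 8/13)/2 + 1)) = 3365/832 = 4.04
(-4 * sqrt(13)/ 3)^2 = 208/ 9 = 23.11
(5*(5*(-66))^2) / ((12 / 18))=816750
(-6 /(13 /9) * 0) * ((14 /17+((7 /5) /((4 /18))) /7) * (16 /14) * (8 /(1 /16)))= 0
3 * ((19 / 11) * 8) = 456 / 11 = 41.45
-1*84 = -84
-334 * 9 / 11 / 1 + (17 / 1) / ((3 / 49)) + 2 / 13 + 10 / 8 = 9949 / 1716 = 5.80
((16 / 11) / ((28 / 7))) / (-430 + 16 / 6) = -6 / 7051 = -0.00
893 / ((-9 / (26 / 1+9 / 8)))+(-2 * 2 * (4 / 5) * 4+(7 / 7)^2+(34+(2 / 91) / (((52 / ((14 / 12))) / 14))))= -162393877 / 60840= -2669.20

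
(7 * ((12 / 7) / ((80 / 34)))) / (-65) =-51 / 650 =-0.08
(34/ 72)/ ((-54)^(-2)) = 1377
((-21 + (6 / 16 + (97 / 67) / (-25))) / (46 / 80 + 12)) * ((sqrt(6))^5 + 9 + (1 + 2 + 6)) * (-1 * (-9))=-89796924 * sqrt(6) / 168505- 44898462 / 168505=-1571.79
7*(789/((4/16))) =22092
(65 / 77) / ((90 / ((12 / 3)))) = 26 / 693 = 0.04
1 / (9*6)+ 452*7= 170857 / 54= 3164.02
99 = 99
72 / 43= 1.67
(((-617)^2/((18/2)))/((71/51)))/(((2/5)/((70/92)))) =1132549775/19596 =57794.95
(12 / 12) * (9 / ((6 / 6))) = 9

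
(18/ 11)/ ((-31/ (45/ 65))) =-162/ 4433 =-0.04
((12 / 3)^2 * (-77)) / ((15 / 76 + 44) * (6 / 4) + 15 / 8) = -8512 / 471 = -18.07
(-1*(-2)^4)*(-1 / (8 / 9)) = 18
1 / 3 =0.33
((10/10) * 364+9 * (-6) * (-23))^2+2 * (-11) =2579214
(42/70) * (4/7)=12/35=0.34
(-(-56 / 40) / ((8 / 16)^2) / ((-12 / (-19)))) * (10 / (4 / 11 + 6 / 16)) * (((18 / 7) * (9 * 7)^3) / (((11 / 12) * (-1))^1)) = -5473028736 / 65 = -84200442.09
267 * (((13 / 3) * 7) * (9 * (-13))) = -947583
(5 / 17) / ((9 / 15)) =25 / 51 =0.49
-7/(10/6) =-21/5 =-4.20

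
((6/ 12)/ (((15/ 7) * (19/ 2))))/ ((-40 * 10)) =-7/ 114000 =-0.00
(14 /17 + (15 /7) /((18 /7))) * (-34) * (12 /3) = -676 /3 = -225.33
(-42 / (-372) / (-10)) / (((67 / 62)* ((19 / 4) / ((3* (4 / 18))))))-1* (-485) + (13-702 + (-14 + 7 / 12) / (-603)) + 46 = -108598073 / 687420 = -157.98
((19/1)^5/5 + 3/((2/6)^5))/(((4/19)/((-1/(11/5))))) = -11778784/11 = -1070798.55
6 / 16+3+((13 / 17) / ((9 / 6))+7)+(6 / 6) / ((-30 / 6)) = 21797 / 2040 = 10.68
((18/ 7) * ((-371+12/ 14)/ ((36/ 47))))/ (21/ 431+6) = -52485887/ 255486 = -205.44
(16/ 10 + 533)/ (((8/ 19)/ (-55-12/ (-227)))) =-633466251/ 9080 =-69765.01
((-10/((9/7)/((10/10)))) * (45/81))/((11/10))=-3500/891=-3.93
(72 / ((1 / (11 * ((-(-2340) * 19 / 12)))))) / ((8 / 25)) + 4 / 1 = 9169879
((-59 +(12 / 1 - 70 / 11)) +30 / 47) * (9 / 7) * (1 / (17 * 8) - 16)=533594925 / 492184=1084.14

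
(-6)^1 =-6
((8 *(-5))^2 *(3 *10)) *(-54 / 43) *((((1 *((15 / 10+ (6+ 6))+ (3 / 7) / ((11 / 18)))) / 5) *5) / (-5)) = 566870400 / 3311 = 171208.22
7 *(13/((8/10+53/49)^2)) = 5462275/212521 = 25.70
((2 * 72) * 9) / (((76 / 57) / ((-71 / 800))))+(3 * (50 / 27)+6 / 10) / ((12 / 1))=-463061 / 5400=-85.75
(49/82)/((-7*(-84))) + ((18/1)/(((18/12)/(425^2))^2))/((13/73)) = 18748376475000013/12792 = 1465632932692.31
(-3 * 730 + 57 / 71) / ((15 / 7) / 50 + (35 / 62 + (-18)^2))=-168644805 / 25006129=-6.74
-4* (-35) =140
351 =351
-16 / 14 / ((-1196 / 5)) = 10 / 2093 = 0.00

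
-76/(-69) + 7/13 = 1.64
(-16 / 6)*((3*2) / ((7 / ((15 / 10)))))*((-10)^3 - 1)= 3432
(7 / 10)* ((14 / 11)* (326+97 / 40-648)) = -626367 / 2200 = -284.71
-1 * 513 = -513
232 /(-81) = -232 /81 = -2.86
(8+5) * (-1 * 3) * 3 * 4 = -468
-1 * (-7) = 7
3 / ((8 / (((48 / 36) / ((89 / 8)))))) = 4 / 89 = 0.04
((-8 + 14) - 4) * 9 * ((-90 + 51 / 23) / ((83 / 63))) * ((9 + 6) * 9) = -309088710 / 1909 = -161911.32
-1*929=-929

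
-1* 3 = -3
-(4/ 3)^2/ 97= -16/ 873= -0.02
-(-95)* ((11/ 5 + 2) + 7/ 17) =7448/ 17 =438.12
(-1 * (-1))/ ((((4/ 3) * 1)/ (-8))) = -6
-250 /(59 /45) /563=-11250 /33217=-0.34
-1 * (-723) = 723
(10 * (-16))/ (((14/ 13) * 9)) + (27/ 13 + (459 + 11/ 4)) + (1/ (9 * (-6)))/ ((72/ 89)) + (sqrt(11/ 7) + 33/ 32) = sqrt(77)/ 7 + 317243603/ 707616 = 449.58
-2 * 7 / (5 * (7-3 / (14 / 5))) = -196 / 415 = -0.47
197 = 197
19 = 19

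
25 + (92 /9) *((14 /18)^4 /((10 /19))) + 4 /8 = 19254443 /590490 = 32.61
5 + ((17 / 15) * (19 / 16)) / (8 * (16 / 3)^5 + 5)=5.00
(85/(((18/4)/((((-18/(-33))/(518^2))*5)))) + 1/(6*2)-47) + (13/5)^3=-32475108301/1106836500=-29.34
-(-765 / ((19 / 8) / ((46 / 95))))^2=-3170140416 / 130321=-24325.63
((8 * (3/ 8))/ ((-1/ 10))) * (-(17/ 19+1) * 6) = 341.05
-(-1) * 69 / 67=69 / 67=1.03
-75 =-75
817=817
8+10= 18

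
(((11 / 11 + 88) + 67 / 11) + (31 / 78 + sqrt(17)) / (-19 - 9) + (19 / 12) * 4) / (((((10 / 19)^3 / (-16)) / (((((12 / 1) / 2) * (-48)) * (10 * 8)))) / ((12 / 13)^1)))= 3080062812672 / 13013 - 189637632 * sqrt(17) / 2275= 236347526.91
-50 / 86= -0.58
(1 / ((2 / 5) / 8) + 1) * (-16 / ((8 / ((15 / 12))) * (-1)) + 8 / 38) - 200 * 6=-43437 / 38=-1143.08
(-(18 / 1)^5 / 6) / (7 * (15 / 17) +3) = -446148 / 13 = -34319.08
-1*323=-323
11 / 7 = 1.57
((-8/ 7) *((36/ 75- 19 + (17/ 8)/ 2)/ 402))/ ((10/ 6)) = 6983/ 234500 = 0.03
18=18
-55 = -55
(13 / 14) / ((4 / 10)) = 65 / 28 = 2.32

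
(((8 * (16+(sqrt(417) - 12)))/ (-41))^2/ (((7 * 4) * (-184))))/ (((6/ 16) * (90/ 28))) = -13856/ 5219505 - 256 * sqrt(417)/ 5219505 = -0.00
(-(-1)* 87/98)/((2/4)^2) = 174/49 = 3.55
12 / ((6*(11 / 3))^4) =3 / 58564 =0.00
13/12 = 1.08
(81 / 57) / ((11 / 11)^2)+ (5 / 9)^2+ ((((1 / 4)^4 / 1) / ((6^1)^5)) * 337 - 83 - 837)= -34731239165 / 37822464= -918.27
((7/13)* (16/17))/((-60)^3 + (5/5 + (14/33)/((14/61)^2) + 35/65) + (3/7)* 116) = -51744/22047976651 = -0.00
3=3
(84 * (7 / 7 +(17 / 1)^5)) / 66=1807092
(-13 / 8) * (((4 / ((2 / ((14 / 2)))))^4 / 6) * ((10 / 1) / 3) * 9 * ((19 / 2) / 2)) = -2965235 / 2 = -1482617.50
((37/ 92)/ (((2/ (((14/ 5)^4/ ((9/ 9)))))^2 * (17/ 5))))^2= 12481.84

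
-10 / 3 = -3.33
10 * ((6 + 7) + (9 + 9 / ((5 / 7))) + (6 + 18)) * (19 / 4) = 5567 / 2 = 2783.50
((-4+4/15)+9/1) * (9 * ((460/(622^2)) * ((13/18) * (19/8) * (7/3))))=3141593/13927824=0.23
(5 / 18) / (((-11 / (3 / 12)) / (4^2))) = -10 / 99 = -0.10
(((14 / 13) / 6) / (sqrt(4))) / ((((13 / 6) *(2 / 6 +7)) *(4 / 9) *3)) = 63 / 14872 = 0.00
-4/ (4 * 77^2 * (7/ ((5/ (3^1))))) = -5/ 124509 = -0.00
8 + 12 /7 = 68 /7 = 9.71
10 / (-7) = -10 / 7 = -1.43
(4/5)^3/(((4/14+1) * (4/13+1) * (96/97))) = 17654/57375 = 0.31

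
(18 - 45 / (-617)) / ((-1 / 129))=-1438479 / 617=-2331.41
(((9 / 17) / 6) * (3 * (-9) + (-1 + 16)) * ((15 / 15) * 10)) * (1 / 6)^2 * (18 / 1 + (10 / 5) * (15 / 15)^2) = -100 / 17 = -5.88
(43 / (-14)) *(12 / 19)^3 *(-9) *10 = 3343680 / 48013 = 69.64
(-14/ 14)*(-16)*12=192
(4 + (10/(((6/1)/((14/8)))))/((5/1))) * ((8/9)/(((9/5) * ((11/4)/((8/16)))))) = 100/243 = 0.41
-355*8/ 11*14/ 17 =-39760/ 187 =-212.62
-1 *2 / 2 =-1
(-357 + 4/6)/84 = -1069/252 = -4.24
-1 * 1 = -1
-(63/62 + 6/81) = -1825/1674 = -1.09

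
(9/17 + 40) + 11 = 876/17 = 51.53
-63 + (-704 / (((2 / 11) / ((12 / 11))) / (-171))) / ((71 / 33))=23831559 / 71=335655.76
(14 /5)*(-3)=-42 /5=-8.40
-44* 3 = -132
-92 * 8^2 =-5888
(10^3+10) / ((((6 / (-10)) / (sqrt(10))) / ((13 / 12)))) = -32825 *sqrt(10) / 18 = -5766.76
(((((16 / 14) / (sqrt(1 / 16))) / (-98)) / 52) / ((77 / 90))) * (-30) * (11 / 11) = 10800 / 343343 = 0.03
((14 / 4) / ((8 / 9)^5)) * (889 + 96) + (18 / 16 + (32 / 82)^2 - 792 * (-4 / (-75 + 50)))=16764690392287 / 2754150400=6087.06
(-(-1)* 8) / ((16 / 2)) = 1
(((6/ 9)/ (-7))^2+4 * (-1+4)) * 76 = 402496/ 441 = 912.69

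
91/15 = 6.07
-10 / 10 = -1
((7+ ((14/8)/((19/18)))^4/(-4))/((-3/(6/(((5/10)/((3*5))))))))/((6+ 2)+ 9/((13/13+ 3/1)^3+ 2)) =-7034089755/186619672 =-37.69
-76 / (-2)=38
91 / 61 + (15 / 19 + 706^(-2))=1317865943 / 577687324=2.28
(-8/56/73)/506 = -1/258566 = -0.00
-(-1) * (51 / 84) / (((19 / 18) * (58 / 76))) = 153 / 203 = 0.75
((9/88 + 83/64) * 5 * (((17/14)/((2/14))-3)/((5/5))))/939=4925/120192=0.04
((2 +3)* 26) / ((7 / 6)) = 780 / 7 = 111.43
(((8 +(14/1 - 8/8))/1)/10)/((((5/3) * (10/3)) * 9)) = 21/500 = 0.04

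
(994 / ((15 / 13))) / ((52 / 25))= 2485 / 6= 414.17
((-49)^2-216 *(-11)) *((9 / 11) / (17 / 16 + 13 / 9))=6190992 / 3971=1559.05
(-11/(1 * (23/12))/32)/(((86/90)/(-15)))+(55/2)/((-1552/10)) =4049375/1534928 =2.64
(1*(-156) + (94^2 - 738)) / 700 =3971 / 350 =11.35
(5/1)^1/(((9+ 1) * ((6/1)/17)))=17/12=1.42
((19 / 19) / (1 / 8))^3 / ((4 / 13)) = 1664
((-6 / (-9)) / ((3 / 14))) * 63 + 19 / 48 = 9427 / 48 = 196.40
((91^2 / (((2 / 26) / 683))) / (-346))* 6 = -220580997 / 173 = -1275034.66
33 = 33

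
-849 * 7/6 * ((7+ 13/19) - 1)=-251587/38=-6620.71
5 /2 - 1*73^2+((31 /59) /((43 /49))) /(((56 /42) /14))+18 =-13451715 /2537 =-5302.21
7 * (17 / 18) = 6.61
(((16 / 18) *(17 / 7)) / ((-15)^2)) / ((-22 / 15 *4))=-17 / 10395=-0.00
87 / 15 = 29 / 5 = 5.80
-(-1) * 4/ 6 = 2/ 3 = 0.67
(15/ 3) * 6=30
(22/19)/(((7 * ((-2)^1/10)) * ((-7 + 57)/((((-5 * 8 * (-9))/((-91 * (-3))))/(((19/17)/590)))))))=-2647920/229957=-11.51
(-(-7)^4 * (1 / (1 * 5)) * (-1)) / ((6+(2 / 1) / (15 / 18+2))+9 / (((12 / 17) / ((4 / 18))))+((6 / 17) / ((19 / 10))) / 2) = 4653138 / 93335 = 49.85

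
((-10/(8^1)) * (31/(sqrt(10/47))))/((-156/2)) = 31 * sqrt(470)/624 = 1.08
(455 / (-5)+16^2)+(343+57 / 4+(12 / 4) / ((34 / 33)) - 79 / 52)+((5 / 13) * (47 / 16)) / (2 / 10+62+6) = 631415575 / 1205776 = 523.66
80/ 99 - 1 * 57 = -5563/ 99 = -56.19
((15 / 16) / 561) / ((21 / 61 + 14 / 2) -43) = -61 / 1301520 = -0.00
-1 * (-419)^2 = -175561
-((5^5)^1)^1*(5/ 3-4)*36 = 262500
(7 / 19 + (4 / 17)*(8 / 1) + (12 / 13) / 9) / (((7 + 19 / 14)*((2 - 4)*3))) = -207515 / 4421547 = -0.05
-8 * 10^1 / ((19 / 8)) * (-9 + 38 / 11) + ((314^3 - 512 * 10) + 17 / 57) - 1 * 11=19408283458 / 627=30954200.09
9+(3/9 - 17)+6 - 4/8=-2.17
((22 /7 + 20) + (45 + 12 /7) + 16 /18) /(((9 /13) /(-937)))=-54290717 /567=-95750.82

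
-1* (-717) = 717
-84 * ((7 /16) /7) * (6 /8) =-63 /16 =-3.94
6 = 6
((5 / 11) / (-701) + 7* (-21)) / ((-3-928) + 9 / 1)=566761 / 3554771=0.16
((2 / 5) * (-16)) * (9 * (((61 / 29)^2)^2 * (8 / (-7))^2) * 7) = -255206541312 / 24754835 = -10309.36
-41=-41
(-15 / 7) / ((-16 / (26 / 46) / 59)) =11505 / 2576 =4.47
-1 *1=-1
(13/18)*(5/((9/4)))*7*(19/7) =30.49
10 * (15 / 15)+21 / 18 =67 / 6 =11.17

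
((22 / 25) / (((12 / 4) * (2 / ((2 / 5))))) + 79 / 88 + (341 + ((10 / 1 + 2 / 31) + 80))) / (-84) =-441957391 / 85932000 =-5.14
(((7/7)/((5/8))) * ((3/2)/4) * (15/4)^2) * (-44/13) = -1485/52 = -28.56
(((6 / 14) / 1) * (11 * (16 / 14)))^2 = 69696 / 2401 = 29.03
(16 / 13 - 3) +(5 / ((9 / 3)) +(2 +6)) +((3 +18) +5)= 33.90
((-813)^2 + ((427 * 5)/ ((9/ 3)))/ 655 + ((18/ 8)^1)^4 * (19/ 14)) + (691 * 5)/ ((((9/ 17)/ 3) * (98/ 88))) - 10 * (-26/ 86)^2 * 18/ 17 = 210304383073692533/ 309916303872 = 678584.45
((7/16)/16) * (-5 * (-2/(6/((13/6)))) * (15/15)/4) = 455/18432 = 0.02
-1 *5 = -5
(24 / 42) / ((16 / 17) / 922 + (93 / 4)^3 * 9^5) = 0.00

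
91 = 91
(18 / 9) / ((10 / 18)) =3.60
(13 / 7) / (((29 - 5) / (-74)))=-5.73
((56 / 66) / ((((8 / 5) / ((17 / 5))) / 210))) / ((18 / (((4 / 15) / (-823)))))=-0.01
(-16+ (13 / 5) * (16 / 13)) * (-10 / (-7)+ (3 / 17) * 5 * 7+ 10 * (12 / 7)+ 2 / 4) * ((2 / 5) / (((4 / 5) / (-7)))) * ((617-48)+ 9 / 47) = 2572044288 / 3995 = 643815.84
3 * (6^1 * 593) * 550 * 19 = 111543300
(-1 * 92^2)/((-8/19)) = 20102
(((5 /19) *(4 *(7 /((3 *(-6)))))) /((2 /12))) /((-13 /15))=700 /247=2.83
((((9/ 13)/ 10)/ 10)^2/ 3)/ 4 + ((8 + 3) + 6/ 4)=84500027/ 6760000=12.50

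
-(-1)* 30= 30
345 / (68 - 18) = 69 / 10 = 6.90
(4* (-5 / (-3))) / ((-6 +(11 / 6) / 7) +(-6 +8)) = -280 / 157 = -1.78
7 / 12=0.58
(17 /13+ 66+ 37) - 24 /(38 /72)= 14532 /247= 58.83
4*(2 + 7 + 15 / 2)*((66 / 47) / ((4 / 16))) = 17424 / 47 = 370.72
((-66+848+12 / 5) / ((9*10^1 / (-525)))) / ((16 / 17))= -233359 / 48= -4861.65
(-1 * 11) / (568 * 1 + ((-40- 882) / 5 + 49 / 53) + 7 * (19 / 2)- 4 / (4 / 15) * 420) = 0.00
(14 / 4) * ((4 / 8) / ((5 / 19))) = 133 / 20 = 6.65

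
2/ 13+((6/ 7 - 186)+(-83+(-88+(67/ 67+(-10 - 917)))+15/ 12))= -466189/ 364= -1280.74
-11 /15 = -0.73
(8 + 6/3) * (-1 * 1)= -10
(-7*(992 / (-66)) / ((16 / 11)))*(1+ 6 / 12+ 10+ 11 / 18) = 23653 / 27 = 876.04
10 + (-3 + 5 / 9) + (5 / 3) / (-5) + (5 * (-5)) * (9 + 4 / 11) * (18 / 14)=-203570 / 693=-293.75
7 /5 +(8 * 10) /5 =87 /5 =17.40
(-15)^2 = 225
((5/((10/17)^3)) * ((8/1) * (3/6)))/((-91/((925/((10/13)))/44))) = -181781/6160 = -29.51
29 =29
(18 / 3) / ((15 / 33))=66 / 5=13.20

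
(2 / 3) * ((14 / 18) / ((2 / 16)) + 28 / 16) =5.31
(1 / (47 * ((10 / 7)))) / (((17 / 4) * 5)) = 14 / 19975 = 0.00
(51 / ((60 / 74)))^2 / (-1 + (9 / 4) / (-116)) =-45894356 / 11825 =-3881.13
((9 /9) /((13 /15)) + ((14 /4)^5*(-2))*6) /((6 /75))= -16383825 /208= -78768.39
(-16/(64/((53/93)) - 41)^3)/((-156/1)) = 595508/2104724627421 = 0.00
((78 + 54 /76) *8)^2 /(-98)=-71568648 /17689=-4045.94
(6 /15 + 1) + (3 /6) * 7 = 4.90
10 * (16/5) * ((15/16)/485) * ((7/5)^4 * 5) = 14406/12125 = 1.19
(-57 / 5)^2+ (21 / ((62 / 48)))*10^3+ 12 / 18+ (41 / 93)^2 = 3543686776 / 216225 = 16388.89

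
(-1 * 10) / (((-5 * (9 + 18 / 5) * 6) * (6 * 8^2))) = 5 / 72576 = 0.00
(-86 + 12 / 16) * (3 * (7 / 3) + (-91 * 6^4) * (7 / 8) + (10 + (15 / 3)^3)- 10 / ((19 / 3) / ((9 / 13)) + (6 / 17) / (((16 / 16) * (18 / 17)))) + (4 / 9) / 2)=8785253.97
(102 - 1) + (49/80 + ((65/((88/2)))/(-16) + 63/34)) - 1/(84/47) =129199667/1256640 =102.81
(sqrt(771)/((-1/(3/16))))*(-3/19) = 9*sqrt(771)/304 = 0.82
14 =14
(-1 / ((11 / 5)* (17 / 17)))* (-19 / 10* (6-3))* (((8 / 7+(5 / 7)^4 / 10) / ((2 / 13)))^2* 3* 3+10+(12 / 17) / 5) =21518699490159 / 15680258720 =1372.34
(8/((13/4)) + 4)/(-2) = -42/13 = -3.23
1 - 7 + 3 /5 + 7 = 8 /5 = 1.60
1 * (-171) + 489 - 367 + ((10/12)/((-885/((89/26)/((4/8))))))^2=-9339668243/190605636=-49.00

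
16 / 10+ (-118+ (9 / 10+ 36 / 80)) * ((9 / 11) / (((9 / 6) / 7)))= -443.79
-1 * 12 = -12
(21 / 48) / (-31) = -7 / 496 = -0.01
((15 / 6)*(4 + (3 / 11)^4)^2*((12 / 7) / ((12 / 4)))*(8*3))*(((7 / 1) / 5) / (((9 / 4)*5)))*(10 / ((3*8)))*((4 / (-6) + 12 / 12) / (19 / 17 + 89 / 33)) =46773609940 / 18766145673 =2.49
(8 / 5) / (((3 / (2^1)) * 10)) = 8 / 75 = 0.11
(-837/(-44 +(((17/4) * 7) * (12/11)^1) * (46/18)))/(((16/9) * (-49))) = 248589/1007440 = 0.25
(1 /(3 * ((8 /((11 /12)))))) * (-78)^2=1859 /8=232.38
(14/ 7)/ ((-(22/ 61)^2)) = -3721/ 242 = -15.38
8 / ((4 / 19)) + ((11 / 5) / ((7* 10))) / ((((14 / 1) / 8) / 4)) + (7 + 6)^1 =51.07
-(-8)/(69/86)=688/69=9.97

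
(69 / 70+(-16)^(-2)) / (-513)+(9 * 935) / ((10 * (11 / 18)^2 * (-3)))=-37976215297 / 50561280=-751.09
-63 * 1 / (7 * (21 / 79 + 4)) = -711 / 337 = -2.11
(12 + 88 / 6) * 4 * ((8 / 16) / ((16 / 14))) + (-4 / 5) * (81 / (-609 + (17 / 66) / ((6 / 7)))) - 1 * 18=104034262 / 3615675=28.77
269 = 269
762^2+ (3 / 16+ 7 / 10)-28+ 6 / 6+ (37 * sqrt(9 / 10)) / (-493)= 46449431 / 80-111 * sqrt(10) / 4930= 580617.82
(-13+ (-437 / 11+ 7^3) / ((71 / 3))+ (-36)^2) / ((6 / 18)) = 3036093 / 781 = 3887.44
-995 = -995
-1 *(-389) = 389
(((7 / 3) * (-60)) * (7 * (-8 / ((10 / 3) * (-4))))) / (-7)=84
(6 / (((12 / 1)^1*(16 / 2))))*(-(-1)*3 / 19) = 0.01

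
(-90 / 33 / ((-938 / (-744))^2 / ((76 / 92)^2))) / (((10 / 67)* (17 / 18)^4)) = -15732739683072 / 1595566558817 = -9.86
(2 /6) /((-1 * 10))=-1 /30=-0.03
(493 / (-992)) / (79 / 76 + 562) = -9367 / 10612168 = -0.00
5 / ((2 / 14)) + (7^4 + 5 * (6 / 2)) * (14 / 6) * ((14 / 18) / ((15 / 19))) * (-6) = -4493867 / 135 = -33287.90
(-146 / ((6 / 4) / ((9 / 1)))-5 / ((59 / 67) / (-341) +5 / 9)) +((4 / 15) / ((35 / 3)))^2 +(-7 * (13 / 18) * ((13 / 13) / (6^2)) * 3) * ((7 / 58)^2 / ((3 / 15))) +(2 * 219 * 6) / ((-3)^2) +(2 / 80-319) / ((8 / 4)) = -752.56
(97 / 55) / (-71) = -97 / 3905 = -0.02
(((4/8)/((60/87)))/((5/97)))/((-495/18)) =-2813/5500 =-0.51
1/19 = 0.05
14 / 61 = 0.23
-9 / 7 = -1.29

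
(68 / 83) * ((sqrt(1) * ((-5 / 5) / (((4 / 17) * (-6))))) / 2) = 289 / 996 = 0.29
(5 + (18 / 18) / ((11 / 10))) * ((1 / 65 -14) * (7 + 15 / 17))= -121806 / 187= -651.37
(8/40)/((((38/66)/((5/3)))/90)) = 52.11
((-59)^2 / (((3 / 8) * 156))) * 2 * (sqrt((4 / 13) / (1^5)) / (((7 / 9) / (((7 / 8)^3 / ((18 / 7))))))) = 1193983 * sqrt(13) / 194688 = 22.11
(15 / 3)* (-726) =-3630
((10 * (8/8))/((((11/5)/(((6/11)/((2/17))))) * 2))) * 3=31.61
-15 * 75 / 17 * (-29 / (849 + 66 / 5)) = 18125 / 8143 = 2.23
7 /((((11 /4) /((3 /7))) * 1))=12 /11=1.09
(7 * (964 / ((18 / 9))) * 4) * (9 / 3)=40488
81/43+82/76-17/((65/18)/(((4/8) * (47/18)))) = -169059/53105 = -3.18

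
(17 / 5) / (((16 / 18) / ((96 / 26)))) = 918 / 65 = 14.12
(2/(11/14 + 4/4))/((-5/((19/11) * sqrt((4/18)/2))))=-532/4125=-0.13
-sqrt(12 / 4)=-sqrt(3)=-1.73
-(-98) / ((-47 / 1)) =-98 / 47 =-2.09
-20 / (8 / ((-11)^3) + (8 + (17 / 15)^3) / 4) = -359370000 / 42368203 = -8.48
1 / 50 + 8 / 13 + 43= 28363 / 650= 43.64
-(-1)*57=57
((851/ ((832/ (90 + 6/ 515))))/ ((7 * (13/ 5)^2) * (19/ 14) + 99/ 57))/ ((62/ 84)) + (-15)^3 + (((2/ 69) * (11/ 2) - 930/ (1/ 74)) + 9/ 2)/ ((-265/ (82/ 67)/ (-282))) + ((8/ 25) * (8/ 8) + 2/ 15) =-5926467827639352265037/ 63727296293118900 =-92997.32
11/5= 2.20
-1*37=-37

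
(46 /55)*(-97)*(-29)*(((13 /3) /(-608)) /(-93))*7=5887609 /4664880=1.26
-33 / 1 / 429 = -1 / 13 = -0.08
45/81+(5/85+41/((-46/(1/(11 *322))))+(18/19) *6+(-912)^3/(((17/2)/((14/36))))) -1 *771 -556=-16438382107061983/473643324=-34706246.82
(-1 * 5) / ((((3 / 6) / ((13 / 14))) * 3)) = -65 / 21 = -3.10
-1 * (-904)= 904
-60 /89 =-0.67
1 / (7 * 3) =1 / 21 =0.05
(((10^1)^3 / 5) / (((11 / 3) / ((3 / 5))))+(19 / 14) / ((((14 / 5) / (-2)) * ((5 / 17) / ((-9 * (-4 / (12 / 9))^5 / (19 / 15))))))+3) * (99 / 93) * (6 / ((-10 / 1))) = 54864189 / 15190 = 3611.86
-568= -568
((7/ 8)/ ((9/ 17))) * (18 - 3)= 595/ 24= 24.79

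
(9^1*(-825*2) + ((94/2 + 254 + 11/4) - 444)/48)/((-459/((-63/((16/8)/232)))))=-236481.81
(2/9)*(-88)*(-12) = 704/3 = 234.67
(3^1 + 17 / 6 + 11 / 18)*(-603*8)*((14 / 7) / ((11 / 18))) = -1119168 / 11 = -101742.55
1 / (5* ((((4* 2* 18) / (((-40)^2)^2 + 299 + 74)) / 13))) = 33284849 / 720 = 46228.96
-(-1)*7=7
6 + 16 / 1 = 22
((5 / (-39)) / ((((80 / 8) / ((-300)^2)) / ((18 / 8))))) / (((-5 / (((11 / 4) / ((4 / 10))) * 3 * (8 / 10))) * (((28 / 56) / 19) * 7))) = 4232250 / 91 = 46508.24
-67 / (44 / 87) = -5829 / 44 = -132.48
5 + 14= 19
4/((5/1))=4/5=0.80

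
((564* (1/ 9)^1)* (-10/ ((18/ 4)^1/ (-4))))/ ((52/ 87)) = 109040/ 117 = 931.97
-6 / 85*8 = -48 / 85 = -0.56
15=15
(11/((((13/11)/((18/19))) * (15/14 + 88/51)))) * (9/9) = 1555092/493259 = 3.15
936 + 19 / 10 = 9379 / 10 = 937.90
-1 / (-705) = 1 / 705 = 0.00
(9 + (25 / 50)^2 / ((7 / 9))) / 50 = 261 / 1400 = 0.19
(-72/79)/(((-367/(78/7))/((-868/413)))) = -696384/11974109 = -0.06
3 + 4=7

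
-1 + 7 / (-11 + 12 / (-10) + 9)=-51 / 16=-3.19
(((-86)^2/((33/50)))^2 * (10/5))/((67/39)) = 3555553040000/24321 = 146192715.76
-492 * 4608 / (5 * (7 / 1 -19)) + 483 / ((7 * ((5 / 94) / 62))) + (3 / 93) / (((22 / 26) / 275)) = 3664897 / 31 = 118222.48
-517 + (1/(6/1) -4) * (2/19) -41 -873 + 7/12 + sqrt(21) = -326227/228 + sqrt(21) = -1426.24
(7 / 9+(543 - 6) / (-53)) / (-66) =2231 / 15741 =0.14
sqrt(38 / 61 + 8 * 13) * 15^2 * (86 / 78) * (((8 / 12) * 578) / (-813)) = -1202.67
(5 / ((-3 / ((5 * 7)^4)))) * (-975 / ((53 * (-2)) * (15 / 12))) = -975406250 / 53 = -18403891.51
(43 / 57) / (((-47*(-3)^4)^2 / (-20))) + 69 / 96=19000621919 / 26435686176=0.72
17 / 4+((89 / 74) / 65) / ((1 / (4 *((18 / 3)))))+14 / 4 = 78827 / 9620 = 8.19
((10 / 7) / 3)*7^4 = 3430 / 3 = 1143.33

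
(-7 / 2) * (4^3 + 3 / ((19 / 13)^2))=-165277 / 722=-228.92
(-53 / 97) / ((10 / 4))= -106 / 485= -0.22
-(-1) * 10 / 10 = 1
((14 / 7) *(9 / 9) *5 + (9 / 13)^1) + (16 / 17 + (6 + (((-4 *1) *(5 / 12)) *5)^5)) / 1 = -2157256154 / 53703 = -40170.12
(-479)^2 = 229441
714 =714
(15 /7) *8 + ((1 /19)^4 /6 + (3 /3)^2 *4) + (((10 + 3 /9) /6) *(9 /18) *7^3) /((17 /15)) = 17478087875 /62032796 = 281.76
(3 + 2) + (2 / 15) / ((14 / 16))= 541 / 105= 5.15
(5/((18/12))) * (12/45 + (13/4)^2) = 2599/72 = 36.10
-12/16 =-3/4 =-0.75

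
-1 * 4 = -4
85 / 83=1.02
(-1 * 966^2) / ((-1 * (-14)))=-66654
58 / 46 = 29 / 23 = 1.26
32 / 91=0.35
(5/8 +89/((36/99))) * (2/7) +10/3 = 6169/84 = 73.44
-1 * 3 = -3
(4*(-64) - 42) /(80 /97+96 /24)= -14453 /234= -61.76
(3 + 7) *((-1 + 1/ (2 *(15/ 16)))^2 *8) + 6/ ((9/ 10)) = 1084/ 45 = 24.09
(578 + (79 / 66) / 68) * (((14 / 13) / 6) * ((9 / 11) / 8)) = 18159001 / 1711424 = 10.61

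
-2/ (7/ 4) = -8/ 7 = -1.14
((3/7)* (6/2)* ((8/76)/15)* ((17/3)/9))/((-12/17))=-289/35910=-0.01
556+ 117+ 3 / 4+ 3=2707 / 4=676.75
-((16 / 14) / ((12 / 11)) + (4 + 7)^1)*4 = -48.19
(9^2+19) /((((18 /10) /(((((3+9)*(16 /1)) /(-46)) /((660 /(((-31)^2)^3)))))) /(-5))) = 3550014724000 /2277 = 1559075416.78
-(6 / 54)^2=-1 / 81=-0.01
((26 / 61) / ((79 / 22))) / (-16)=-143 / 19276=-0.01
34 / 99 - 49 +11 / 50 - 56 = -516961 / 4950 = -104.44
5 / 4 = 1.25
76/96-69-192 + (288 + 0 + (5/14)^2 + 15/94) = 1551971/55272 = 28.08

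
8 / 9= 0.89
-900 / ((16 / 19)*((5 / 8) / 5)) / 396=-475 / 22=-21.59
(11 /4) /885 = 11 /3540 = 0.00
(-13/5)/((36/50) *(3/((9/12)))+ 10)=-0.20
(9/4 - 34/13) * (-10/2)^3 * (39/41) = 7125/164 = 43.45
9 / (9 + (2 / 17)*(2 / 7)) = 1071 / 1075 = 1.00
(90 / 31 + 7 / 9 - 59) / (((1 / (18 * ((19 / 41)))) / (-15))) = 8797380 / 1271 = 6921.62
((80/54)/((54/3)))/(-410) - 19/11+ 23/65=-9785096/7123545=-1.37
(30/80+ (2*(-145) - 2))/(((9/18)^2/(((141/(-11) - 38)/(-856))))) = -1304147/18832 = -69.25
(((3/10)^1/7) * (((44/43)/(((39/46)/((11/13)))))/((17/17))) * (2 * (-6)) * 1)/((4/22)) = -734712/254345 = -2.89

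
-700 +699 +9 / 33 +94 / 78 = 205 / 429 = 0.48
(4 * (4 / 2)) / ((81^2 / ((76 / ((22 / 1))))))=304 / 72171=0.00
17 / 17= 1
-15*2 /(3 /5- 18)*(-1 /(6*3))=-25 /261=-0.10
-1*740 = -740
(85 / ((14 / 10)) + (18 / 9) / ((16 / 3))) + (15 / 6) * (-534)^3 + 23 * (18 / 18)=-21318257851 / 56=-380683175.91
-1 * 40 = -40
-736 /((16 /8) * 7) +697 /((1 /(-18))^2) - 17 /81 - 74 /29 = 3712379963 /16443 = 225772.67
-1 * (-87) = 87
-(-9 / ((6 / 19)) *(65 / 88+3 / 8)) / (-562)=-2793 / 49456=-0.06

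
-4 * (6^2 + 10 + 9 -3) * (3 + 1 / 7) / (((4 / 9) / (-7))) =10296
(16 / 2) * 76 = 608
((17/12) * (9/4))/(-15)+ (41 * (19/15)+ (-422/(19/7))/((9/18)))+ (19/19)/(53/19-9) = -69785627/269040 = -259.39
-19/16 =-1.19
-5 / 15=-1 / 3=-0.33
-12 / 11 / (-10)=6 / 55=0.11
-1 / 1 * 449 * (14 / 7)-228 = -1126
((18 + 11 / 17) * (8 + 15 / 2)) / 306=9827 / 10404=0.94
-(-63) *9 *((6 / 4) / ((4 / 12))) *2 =5103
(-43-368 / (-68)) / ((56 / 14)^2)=-639 / 272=-2.35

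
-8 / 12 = -2 / 3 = -0.67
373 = 373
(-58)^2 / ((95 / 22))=74008 / 95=779.03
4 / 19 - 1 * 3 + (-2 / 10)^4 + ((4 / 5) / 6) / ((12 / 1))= -593533 / 213750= -2.78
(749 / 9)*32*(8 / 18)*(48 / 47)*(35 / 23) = 1839.46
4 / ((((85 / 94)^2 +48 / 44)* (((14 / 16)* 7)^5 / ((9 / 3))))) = 38219022336 / 52401136016243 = 0.00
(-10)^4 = 10000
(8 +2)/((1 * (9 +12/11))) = 110/111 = 0.99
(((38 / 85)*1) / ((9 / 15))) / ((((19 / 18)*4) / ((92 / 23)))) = 12 / 17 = 0.71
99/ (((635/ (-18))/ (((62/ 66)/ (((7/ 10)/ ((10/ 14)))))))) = -16740/ 6223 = -2.69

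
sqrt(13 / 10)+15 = sqrt(130) / 10+15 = 16.14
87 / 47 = 1.85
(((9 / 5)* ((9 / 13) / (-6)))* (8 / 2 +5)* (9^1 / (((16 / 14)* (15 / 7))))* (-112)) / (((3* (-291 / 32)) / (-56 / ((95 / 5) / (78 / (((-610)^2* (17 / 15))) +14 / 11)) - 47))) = 2982668219336736 / 2083914886625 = 1431.28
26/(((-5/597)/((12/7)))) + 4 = -186124/35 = -5317.83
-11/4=-2.75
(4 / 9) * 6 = 8 / 3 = 2.67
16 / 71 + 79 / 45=6329 / 3195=1.98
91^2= 8281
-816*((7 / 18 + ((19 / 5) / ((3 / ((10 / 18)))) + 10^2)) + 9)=-808520 / 9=-89835.56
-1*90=-90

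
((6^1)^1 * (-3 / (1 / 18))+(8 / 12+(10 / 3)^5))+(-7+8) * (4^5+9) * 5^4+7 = 156910006 / 243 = 645720.19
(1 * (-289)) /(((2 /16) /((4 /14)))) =-4624 /7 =-660.57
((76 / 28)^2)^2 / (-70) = -130321 / 168070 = -0.78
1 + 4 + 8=13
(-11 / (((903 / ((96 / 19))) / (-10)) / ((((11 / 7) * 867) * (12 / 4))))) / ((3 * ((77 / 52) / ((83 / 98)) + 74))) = 14488915584 / 1308798869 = 11.07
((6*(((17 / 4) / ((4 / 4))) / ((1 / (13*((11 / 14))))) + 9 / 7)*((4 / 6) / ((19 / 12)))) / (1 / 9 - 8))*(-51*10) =68932620 / 9443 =7299.86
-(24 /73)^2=-576 /5329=-0.11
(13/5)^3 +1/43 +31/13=1396373/69875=19.98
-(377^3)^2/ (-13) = 220853735324053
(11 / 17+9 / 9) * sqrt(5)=28 * sqrt(5) / 17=3.68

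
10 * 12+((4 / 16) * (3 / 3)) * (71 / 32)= 120.55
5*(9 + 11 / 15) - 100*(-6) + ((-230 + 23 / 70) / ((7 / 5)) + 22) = 148945 / 294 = 506.62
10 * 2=20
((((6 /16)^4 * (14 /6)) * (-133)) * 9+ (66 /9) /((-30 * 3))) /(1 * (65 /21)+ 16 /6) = -214105577 /22302720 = -9.60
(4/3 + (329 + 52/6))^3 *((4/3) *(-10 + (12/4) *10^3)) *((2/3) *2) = 207084577440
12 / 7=1.71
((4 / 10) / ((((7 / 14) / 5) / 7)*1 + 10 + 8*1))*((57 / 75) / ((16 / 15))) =399 / 25220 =0.02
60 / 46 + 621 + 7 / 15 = 214856 / 345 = 622.77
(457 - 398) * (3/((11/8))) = 1416/11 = 128.73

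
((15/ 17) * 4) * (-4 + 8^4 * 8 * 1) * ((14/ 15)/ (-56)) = -32764/ 17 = -1927.29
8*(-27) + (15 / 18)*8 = -628 / 3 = -209.33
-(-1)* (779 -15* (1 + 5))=689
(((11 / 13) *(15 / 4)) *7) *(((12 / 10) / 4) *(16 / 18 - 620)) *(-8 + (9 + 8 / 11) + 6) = -828835 / 26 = -31878.27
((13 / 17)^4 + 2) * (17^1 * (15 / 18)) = 326005 / 9826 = 33.18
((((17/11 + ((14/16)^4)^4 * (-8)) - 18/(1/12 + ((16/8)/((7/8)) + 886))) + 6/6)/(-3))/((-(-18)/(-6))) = 15217079307115781977/86643592146702041088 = 0.18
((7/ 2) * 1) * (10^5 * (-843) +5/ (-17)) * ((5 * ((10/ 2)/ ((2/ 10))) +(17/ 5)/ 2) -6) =-142450140497/ 4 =-35612535124.25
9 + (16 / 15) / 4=139 / 15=9.27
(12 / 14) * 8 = 48 / 7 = 6.86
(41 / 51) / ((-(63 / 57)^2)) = -14801 / 22491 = -0.66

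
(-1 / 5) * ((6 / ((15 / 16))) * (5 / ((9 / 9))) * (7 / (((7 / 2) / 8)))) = -512 / 5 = -102.40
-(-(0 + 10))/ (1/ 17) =170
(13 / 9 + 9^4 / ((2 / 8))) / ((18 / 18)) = 236209 / 9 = 26245.44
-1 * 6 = -6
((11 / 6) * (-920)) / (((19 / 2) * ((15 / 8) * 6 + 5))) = -8096 / 741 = -10.93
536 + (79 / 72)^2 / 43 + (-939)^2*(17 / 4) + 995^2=1056129253969 / 222912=4737875.28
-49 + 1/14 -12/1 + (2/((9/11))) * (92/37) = -255713/4662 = -54.85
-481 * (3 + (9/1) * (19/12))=-33189/4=-8297.25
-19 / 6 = -3.17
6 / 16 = 3 / 8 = 0.38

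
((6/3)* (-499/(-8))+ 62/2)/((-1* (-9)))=623/36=17.31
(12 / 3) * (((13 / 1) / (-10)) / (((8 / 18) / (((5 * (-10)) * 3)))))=1755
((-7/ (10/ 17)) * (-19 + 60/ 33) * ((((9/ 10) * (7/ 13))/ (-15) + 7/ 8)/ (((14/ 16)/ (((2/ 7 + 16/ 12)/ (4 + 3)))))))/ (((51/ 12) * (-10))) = -95778/ 89375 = -1.07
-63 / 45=-7 / 5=-1.40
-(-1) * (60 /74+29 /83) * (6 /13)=21378 /39923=0.54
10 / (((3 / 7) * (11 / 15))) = 350 / 11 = 31.82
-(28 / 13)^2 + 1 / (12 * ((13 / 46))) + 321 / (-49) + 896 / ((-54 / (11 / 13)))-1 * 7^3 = -164531005 / 447174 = -367.94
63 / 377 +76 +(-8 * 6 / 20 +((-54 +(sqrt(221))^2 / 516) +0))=19643261 / 972660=20.20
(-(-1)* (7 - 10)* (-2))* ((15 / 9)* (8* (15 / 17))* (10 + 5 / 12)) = 12500 / 17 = 735.29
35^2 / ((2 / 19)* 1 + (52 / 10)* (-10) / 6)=-69825 / 488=-143.08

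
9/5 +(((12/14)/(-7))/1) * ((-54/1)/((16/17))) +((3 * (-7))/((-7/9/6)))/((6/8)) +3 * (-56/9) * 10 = 112187/2940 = 38.16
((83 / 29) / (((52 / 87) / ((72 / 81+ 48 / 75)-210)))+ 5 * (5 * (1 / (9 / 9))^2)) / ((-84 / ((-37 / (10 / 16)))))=-70220413 / 102375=-685.91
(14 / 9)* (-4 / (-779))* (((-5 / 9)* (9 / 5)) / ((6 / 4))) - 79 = -1661719 / 21033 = -79.01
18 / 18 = 1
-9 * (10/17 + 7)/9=-7.59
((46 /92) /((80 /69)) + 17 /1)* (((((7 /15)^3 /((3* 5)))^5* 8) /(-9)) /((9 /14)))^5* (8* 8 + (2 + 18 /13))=-1081744016923925640098364016846106491071600082896723275215476509671379382697984 /307144753907762358885775123572030554709132121303526420003705729310849373944976654479048321089162953967388602904975414276123046875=-0.00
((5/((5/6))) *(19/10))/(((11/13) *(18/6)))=247/55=4.49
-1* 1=-1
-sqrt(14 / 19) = -sqrt(266) / 19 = -0.86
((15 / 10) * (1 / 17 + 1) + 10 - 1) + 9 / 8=1593 / 136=11.71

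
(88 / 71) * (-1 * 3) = -264 / 71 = -3.72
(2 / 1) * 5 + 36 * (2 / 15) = 74 / 5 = 14.80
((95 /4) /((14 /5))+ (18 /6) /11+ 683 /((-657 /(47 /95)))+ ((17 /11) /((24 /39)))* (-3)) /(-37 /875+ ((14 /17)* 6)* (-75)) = -1442974025 /757024282377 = -0.00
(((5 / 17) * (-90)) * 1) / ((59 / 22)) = -9900 / 1003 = -9.87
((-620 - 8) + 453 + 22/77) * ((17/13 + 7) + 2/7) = -956386/637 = -1501.39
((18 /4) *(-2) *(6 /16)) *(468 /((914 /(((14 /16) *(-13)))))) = 287469 /14624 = 19.66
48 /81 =16 /27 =0.59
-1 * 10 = -10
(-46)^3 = -97336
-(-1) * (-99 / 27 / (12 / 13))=-143 / 36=-3.97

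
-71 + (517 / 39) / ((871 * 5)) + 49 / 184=-2210437547 / 31251480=-70.73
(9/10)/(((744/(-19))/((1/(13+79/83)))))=-0.00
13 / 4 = 3.25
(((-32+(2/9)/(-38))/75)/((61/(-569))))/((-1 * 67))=-3114137/52415775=-0.06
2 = 2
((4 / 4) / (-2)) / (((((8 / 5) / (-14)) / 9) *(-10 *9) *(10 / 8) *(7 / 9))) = -9 / 20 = -0.45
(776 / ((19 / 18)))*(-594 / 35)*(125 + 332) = -3791725344 / 665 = -5701842.62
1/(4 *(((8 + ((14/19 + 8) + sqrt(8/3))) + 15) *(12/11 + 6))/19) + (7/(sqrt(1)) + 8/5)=4877235773/565728280- 75449 *sqrt(6)/169718484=8.62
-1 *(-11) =11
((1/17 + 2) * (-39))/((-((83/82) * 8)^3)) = 94077165/622104256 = 0.15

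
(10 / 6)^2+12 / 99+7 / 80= 23653 / 7920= 2.99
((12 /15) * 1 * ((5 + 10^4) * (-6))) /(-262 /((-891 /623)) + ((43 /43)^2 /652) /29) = -809061672672 /3086278099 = -262.15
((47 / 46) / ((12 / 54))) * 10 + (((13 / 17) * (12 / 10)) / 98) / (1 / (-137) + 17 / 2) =1576844337 / 34294610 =45.98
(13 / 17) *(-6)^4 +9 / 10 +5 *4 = 172033 / 170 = 1011.96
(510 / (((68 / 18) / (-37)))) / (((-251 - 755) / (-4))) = -9990 / 503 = -19.86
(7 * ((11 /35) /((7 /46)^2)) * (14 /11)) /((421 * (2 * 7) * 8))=529 /206290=0.00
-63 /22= -2.86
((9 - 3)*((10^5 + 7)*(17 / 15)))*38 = 129209044 / 5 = 25841808.80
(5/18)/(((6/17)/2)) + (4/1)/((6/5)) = 265/54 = 4.91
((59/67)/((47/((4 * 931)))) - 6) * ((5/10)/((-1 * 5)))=-100411/15745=-6.38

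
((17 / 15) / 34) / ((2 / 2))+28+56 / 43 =37843 / 1290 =29.34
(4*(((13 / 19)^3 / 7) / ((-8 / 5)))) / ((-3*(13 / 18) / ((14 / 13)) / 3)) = 1170 / 6859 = 0.17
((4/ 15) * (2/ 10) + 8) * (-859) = -518836/ 75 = -6917.81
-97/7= -13.86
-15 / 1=-15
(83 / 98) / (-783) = -83 / 76734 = -0.00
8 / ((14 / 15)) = 60 / 7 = 8.57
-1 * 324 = -324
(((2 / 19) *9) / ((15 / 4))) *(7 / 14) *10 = 24 / 19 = 1.26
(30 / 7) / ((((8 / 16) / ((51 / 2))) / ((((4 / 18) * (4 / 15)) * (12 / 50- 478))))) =-3248768 / 525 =-6188.13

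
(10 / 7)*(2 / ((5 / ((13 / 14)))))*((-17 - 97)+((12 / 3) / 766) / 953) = -1081856984 / 17884951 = -60.49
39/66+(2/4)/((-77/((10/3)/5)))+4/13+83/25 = 632773/150150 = 4.21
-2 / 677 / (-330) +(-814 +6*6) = -86906489 / 111705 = -778.00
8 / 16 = 1 / 2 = 0.50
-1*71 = -71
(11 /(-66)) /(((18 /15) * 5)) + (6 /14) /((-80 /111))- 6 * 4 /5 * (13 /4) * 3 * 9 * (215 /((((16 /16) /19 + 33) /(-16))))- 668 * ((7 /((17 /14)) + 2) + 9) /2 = 514354401587 /13451760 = 38236.96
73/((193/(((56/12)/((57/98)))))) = 100156/33003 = 3.03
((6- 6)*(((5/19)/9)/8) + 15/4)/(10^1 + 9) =15/76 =0.20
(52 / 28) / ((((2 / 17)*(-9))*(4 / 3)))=-221 / 168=-1.32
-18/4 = -9/2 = -4.50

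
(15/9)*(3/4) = 1.25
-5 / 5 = -1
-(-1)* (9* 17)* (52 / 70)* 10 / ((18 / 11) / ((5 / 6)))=12155 / 21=578.81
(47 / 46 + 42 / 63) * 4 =466 / 69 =6.75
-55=-55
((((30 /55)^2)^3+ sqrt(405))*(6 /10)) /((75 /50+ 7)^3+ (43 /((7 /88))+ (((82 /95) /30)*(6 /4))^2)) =39299904000 /2871821026075661+ 7581000*sqrt(5) /1621068101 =0.01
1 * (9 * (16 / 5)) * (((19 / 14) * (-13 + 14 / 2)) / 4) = -2052 / 35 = -58.63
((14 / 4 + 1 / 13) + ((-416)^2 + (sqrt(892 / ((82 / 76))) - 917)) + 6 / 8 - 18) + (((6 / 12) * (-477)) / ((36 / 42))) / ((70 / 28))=2 * sqrt(347434) / 41 + 44723647 / 260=172042.78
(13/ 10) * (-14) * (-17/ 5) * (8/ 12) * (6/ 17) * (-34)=-495.04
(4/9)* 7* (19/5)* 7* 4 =14896/45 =331.02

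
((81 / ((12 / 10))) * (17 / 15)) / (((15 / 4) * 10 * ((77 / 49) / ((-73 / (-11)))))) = 26061 / 3025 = 8.62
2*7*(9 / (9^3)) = 14 / 81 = 0.17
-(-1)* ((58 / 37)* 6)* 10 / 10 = 348 / 37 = 9.41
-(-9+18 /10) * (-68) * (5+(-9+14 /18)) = 7888 /5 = 1577.60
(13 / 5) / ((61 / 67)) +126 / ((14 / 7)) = 20086 / 305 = 65.86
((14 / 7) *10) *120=2400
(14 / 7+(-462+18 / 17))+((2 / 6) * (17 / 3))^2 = -627049 / 1377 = -455.37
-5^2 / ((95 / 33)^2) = -1089 / 361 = -3.02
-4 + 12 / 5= -8 / 5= -1.60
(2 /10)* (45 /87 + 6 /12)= 59 /290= 0.20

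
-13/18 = -0.72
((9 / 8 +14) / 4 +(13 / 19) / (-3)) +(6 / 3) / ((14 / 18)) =78199 / 12768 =6.12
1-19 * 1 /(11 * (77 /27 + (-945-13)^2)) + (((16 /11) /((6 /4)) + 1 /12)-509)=-87272817139 /172153740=-506.95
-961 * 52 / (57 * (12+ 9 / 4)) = -61.52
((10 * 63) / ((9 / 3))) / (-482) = -105 / 241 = -0.44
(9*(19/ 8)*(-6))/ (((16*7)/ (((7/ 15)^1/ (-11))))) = 171/ 3520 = 0.05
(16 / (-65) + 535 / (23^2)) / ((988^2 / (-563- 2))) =-2973143 / 6712942288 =-0.00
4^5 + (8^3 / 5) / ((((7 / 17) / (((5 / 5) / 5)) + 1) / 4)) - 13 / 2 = 149683 / 130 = 1151.41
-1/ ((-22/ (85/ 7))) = 85/ 154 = 0.55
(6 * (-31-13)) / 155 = -264 / 155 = -1.70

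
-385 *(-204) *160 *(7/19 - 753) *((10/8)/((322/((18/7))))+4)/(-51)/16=142175605000/3059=46477804.84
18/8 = 9/4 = 2.25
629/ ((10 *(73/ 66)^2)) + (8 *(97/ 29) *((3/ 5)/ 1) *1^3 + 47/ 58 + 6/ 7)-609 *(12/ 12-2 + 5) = -5120881063/ 2163574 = -2366.86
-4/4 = -1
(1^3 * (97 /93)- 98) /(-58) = 9017 /5394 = 1.67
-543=-543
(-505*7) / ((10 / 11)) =-7777 / 2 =-3888.50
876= 876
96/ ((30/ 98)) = 1568/ 5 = 313.60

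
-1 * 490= -490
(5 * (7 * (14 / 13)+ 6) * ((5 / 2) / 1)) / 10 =16.92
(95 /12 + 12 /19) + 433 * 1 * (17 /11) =677.73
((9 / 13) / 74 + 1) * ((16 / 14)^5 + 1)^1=48137325 / 16168334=2.98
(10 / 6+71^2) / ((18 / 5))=37820 / 27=1400.74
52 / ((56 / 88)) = 572 / 7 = 81.71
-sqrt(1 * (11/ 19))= -sqrt(209)/ 19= -0.76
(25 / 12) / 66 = 25 / 792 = 0.03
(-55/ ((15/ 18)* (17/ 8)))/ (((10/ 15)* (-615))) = 264/ 3485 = 0.08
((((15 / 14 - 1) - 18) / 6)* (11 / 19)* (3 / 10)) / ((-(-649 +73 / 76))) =-2761 / 3447570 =-0.00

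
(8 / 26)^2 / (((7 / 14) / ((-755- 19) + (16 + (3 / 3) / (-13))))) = -315360 / 2197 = -143.54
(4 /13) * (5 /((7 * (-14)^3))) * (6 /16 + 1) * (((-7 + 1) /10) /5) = 33 /2497040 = 0.00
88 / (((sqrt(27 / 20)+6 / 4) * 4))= 110 / 3 - 22 * sqrt(15) / 3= 8.26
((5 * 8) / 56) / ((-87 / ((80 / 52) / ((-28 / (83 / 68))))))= 2075 / 3768492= 0.00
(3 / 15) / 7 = 1 / 35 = 0.03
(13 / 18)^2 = 0.52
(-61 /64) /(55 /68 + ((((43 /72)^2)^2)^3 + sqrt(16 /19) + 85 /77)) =-22381089056933643648662123961563462795574129790550016 /34635323790633326749904653862687727760102474904891083 + 2460758873271688222214627630325485976074389297299456 * sqrt(19) /34635323790633326749904653862687727760102474904891083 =-0.34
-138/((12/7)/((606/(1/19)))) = -926877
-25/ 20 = -5/ 4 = -1.25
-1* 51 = -51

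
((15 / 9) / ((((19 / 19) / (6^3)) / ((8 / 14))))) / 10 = 20.57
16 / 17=0.94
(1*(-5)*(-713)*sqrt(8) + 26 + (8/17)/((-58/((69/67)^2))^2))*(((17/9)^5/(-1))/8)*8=-10123580410*sqrt(2)/59049 - 625627441806460684/1000708880444289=-243083.22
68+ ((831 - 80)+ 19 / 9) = 7390 / 9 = 821.11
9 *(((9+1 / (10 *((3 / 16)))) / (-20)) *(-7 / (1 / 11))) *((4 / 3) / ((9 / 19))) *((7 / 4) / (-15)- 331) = -4156355203 / 13500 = -307878.16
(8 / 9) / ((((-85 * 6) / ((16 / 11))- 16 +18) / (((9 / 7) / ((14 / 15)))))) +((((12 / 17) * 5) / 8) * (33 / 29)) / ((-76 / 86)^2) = 124396247235 / 194575745224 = 0.64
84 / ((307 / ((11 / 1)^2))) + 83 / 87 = 909749 / 26709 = 34.06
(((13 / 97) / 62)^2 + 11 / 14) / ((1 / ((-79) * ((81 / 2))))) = -1272929144139 / 506354744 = -2513.91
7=7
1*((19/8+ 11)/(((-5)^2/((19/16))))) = 2033/3200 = 0.64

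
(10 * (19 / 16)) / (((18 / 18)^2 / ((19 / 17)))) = 1805 / 136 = 13.27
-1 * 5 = -5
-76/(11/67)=-5092/11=-462.91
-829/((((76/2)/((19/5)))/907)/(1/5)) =-751903/50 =-15038.06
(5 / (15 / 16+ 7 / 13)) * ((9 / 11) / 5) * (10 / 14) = 9360 / 23639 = 0.40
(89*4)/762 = 0.47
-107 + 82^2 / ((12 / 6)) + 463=3718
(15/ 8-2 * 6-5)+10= -41/ 8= -5.12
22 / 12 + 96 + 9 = 641 / 6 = 106.83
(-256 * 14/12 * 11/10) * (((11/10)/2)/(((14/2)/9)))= -5808/25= -232.32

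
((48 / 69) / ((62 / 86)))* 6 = 4128 / 713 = 5.79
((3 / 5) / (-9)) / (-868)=1 / 13020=0.00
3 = 3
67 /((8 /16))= 134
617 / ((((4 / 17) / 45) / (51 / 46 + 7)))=176057865 / 184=956836.22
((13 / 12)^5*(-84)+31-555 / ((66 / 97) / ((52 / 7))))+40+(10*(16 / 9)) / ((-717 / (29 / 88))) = -2333015655745 / 381604608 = -6113.70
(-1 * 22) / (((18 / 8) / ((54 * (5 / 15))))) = -176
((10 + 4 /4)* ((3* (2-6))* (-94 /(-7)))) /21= -4136 /49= -84.41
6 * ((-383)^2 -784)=875430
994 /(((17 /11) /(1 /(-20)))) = -5467 /170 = -32.16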